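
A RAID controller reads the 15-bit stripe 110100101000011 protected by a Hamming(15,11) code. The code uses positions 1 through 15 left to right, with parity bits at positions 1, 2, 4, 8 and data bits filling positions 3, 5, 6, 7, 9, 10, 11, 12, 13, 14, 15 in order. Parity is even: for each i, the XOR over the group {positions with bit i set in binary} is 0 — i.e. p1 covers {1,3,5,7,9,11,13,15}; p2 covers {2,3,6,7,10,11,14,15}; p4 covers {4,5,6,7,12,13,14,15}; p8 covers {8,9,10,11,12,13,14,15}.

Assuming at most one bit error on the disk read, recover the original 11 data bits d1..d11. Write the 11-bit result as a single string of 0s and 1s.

00011000011

s1 (pos 1,3,5,7,9,11,13,15): 1⊕0⊕0⊕1⊕1⊕0⊕0⊕1 = 0
s2 (pos 2,3,6,7,10,11,14,15): 1⊕0⊕0⊕1⊕0⊕0⊕1⊕1 = 0
s4 (pos 4,5,6,7,12,13,14,15): 1⊕0⊕0⊕1⊕0⊕0⊕1⊕1 = 0
s8 (pos 8,9,10,11,12,13,14,15): 0⊕1⊕0⊕0⊕0⊕0⊕1⊕1 = 1
Syndrome s8…s1 = 1000 → error at position 8.
Flip position 8: 110100101000011 → 110100111000011
Read data bits from positions 3,5,6,7,9,10,11,12,13,14,15: 00011000011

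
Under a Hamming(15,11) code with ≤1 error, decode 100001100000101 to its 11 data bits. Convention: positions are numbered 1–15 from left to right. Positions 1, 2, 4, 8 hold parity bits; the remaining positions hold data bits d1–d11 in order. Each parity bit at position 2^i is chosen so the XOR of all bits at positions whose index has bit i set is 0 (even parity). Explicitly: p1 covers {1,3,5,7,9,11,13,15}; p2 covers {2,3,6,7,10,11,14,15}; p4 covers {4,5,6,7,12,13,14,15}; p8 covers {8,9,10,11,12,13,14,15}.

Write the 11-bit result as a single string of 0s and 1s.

s1 (pos 1,3,5,7,9,11,13,15): 1⊕0⊕0⊕1⊕0⊕0⊕1⊕1 = 0
s2 (pos 2,3,6,7,10,11,14,15): 0⊕0⊕1⊕1⊕0⊕0⊕0⊕1 = 1
s4 (pos 4,5,6,7,12,13,14,15): 0⊕0⊕1⊕1⊕0⊕1⊕0⊕1 = 0
s8 (pos 8,9,10,11,12,13,14,15): 0⊕0⊕0⊕0⊕0⊕1⊕0⊕1 = 0
Syndrome s8…s1 = 0010 → error at position 2.
Flip position 2: 100001100000101 → 110001100000101
Read data bits from positions 3,5,6,7,9,10,11,12,13,14,15: 00110000101

00110000101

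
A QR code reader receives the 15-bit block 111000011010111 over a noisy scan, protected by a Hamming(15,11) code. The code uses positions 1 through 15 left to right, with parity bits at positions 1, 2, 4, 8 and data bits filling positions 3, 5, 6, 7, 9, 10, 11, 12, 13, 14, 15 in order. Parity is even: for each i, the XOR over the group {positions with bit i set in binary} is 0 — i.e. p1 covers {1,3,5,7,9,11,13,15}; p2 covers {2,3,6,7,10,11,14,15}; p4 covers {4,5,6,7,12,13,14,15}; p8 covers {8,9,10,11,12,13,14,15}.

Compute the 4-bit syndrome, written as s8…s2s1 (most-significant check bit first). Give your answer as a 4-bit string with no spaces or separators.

0110

s1 (pos 1,3,5,7,9,11,13,15): 1⊕1⊕0⊕0⊕1⊕1⊕1⊕1 = 0
s2 (pos 2,3,6,7,10,11,14,15): 1⊕1⊕0⊕0⊕0⊕1⊕1⊕1 = 1
s4 (pos 4,5,6,7,12,13,14,15): 0⊕0⊕0⊕0⊕0⊕1⊕1⊕1 = 1
s8 (pos 8,9,10,11,12,13,14,15): 1⊕1⊕0⊕1⊕0⊕1⊕1⊕1 = 0
Syndrome s8…s1 = 0110 → error at position 6.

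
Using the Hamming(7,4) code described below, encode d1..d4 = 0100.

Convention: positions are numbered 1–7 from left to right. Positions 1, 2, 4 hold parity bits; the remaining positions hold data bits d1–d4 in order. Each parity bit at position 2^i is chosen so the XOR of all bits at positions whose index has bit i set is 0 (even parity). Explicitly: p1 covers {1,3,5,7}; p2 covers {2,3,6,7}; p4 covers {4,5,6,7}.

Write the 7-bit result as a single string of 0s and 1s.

1001100

Place data at non-parity positions: p1 p2 0 p4 1 0 0
p1 (pos 1,3,5,7): XOR of data positions = 0⊕1⊕0 = 1
p2 (pos 2,3,6,7): XOR of data positions = 0⊕0⊕0 = 0
p4 (pos 4,5,6,7): XOR of data positions = 1⊕0⊕0 = 1
Codeword: 1001100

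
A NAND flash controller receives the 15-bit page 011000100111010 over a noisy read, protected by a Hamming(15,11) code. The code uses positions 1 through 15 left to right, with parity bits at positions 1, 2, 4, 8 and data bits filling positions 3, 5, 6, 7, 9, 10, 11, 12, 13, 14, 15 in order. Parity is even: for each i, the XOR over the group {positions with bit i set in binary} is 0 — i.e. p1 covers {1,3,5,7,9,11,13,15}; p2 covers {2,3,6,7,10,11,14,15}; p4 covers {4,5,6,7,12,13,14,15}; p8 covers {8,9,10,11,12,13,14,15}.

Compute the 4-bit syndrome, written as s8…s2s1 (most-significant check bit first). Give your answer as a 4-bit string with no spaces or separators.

0101

s1 (pos 1,3,5,7,9,11,13,15): 0⊕1⊕0⊕1⊕0⊕1⊕0⊕0 = 1
s2 (pos 2,3,6,7,10,11,14,15): 1⊕1⊕0⊕1⊕1⊕1⊕1⊕0 = 0
s4 (pos 4,5,6,7,12,13,14,15): 0⊕0⊕0⊕1⊕1⊕0⊕1⊕0 = 1
s8 (pos 8,9,10,11,12,13,14,15): 0⊕0⊕1⊕1⊕1⊕0⊕1⊕0 = 0
Syndrome s8…s1 = 0101 → error at position 5.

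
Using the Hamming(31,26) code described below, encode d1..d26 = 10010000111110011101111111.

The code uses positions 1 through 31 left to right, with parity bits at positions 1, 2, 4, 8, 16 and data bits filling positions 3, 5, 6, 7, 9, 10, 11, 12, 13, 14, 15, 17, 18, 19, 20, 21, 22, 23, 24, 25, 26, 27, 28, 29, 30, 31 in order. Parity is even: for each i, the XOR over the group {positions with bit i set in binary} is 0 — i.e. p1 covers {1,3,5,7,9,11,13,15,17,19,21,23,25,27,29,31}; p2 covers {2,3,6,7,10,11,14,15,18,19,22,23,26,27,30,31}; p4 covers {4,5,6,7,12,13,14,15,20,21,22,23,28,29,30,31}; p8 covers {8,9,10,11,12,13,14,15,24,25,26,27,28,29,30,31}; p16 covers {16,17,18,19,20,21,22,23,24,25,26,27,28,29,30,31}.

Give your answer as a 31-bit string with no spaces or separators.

Place data at non-parity positions: p1 p2 1 p4 0 0 1 p8 0 0 0 0 1 1 1 p16 1 1 0 0 1 1 1 0 1 1 1 1 1 1 1
p1 (pos 1,3,5,7,9,11,13,15,17,19,21,23,25,27,29,31): XOR of data positions = 1⊕0⊕1⊕0⊕0⊕1⊕1⊕1⊕0⊕1⊕1⊕1⊕1⊕1⊕1 = 1
p2 (pos 2,3,6,7,10,11,14,15,18,19,22,23,26,27,30,31): XOR of data positions = 1⊕0⊕1⊕0⊕0⊕1⊕1⊕1⊕0⊕1⊕1⊕1⊕1⊕1⊕1 = 1
p4 (pos 4,5,6,7,12,13,14,15,20,21,22,23,28,29,30,31): XOR of data positions = 0⊕0⊕1⊕0⊕1⊕1⊕1⊕0⊕1⊕1⊕1⊕1⊕1⊕1⊕1 = 1
p8 (pos 8,9,10,11,12,13,14,15,24,25,26,27,28,29,30,31): XOR of data positions = 0⊕0⊕0⊕0⊕1⊕1⊕1⊕0⊕1⊕1⊕1⊕1⊕1⊕1⊕1 = 0
p16 (pos 16,17,18,19,20,21,22,23,24,25,26,27,28,29,30,31): XOR of data positions = 1⊕1⊕0⊕0⊕1⊕1⊕1⊕0⊕1⊕1⊕1⊕1⊕1⊕1⊕1 = 0
Codeword: 1111001000001110110011101111111

1111001000001110110011101111111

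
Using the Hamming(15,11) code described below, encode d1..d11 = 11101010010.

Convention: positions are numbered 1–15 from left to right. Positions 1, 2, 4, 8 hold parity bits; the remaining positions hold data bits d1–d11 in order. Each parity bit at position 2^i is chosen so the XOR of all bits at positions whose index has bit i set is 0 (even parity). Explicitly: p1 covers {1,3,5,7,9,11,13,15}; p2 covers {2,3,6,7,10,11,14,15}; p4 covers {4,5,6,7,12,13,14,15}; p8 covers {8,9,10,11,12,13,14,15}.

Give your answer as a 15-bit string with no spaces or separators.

001111011010010

Place data at non-parity positions: p1 p2 1 p4 1 1 0 p8 1 0 1 0 0 1 0
p1 (pos 1,3,5,7,9,11,13,15): XOR of data positions = 1⊕1⊕0⊕1⊕1⊕0⊕0 = 0
p2 (pos 2,3,6,7,10,11,14,15): XOR of data positions = 1⊕1⊕0⊕0⊕1⊕1⊕0 = 0
p4 (pos 4,5,6,7,12,13,14,15): XOR of data positions = 1⊕1⊕0⊕0⊕0⊕1⊕0 = 1
p8 (pos 8,9,10,11,12,13,14,15): XOR of data positions = 1⊕0⊕1⊕0⊕0⊕1⊕0 = 1
Codeword: 001111011010010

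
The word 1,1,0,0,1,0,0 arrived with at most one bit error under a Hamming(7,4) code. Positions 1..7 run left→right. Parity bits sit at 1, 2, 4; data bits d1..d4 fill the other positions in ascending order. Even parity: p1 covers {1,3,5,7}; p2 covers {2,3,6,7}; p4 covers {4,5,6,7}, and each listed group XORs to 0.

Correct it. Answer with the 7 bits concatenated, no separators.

1100110

s1 (pos 1,3,5,7): 1⊕0⊕1⊕0 = 0
s2 (pos 2,3,6,7): 1⊕0⊕0⊕0 = 1
s4 (pos 4,5,6,7): 0⊕1⊕0⊕0 = 1
Syndrome s4…s1 = 110 → error at position 6.
Flip position 6: 1100100 → 1100110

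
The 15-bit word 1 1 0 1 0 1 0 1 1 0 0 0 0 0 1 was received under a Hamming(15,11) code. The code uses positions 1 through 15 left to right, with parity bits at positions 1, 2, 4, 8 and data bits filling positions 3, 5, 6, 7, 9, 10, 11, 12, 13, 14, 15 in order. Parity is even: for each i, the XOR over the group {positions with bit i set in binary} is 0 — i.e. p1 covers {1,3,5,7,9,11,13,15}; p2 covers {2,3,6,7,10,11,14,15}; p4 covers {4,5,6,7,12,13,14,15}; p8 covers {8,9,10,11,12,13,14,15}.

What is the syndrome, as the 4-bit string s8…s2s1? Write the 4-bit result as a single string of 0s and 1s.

s1 (pos 1,3,5,7,9,11,13,15): 1⊕0⊕0⊕0⊕1⊕0⊕0⊕1 = 1
s2 (pos 2,3,6,7,10,11,14,15): 1⊕0⊕1⊕0⊕0⊕0⊕0⊕1 = 1
s4 (pos 4,5,6,7,12,13,14,15): 1⊕0⊕1⊕0⊕0⊕0⊕0⊕1 = 1
s8 (pos 8,9,10,11,12,13,14,15): 1⊕1⊕0⊕0⊕0⊕0⊕0⊕1 = 1
Syndrome s8…s1 = 1111 → error at position 15.

1111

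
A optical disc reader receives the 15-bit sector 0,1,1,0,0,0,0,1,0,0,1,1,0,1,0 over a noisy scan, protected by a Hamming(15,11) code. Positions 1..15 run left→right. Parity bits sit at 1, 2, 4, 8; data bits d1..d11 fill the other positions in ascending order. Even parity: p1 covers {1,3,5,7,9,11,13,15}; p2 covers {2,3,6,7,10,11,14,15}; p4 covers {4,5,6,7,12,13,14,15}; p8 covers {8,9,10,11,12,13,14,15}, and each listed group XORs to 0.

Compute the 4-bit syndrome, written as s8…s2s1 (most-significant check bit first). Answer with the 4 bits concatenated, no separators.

0000

s1 (pos 1,3,5,7,9,11,13,15): 0⊕1⊕0⊕0⊕0⊕1⊕0⊕0 = 0
s2 (pos 2,3,6,7,10,11,14,15): 1⊕1⊕0⊕0⊕0⊕1⊕1⊕0 = 0
s4 (pos 4,5,6,7,12,13,14,15): 0⊕0⊕0⊕0⊕1⊕0⊕1⊕0 = 0
s8 (pos 8,9,10,11,12,13,14,15): 1⊕0⊕0⊕1⊕1⊕0⊕1⊕0 = 0
Syndrome s8…s1 = 0000 → no error.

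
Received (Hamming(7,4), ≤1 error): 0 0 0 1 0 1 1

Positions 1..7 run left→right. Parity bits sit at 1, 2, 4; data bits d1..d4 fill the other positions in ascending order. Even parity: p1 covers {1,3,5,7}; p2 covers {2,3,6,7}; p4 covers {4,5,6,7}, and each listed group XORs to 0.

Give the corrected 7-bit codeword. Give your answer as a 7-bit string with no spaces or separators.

0001111

s1 (pos 1,3,5,7): 0⊕0⊕0⊕1 = 1
s2 (pos 2,3,6,7): 0⊕0⊕1⊕1 = 0
s4 (pos 4,5,6,7): 1⊕0⊕1⊕1 = 1
Syndrome s4…s1 = 101 → error at position 5.
Flip position 5: 0001011 → 0001111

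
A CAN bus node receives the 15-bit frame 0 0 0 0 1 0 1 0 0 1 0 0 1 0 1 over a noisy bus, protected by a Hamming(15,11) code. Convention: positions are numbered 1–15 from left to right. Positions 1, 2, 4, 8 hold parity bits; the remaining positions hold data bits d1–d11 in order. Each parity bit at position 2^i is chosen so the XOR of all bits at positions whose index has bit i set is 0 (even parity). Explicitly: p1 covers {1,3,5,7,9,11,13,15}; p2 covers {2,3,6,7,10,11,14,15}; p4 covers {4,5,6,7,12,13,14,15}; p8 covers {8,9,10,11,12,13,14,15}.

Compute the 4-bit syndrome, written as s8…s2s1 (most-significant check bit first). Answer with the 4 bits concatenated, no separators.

s1 (pos 1,3,5,7,9,11,13,15): 0⊕0⊕1⊕1⊕0⊕0⊕1⊕1 = 0
s2 (pos 2,3,6,7,10,11,14,15): 0⊕0⊕0⊕1⊕1⊕0⊕0⊕1 = 1
s4 (pos 4,5,6,7,12,13,14,15): 0⊕1⊕0⊕1⊕0⊕1⊕0⊕1 = 0
s8 (pos 8,9,10,11,12,13,14,15): 0⊕0⊕1⊕0⊕0⊕1⊕0⊕1 = 1
Syndrome s8…s1 = 1010 → error at position 10.

1010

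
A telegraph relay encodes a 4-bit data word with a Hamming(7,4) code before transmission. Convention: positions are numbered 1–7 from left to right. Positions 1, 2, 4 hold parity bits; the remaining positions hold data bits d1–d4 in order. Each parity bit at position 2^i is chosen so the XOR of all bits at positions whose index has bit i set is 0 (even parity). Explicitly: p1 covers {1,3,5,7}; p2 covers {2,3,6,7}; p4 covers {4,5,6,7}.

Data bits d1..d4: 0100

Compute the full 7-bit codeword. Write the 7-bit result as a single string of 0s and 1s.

1001100

Place data at non-parity positions: p1 p2 0 p4 1 0 0
p1 (pos 1,3,5,7): XOR of data positions = 0⊕1⊕0 = 1
p2 (pos 2,3,6,7): XOR of data positions = 0⊕0⊕0 = 0
p4 (pos 4,5,6,7): XOR of data positions = 1⊕0⊕0 = 1
Codeword: 1001100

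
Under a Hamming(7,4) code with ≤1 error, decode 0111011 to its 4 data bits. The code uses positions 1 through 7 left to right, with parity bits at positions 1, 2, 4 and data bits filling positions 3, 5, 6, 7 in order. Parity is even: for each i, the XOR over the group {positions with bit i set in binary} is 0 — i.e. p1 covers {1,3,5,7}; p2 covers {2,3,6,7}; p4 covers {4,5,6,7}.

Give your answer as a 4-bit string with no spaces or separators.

1011

s1 (pos 1,3,5,7): 0⊕1⊕0⊕1 = 0
s2 (pos 2,3,6,7): 1⊕1⊕1⊕1 = 0
s4 (pos 4,5,6,7): 1⊕0⊕1⊕1 = 1
Syndrome s4…s1 = 100 → error at position 4.
Flip position 4: 0111011 → 0110011
Read data bits from positions 3,5,6,7: 1011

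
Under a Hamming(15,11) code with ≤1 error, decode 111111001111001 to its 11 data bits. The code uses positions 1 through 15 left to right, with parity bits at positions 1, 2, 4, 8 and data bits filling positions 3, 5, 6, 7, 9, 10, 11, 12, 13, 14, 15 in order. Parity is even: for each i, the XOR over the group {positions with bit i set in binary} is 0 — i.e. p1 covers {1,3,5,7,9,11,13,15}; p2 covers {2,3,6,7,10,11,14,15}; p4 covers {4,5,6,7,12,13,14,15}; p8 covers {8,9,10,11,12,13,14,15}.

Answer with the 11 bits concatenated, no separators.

s1 (pos 1,3,5,7,9,11,13,15): 1⊕1⊕1⊕0⊕1⊕1⊕0⊕1 = 0
s2 (pos 2,3,6,7,10,11,14,15): 1⊕1⊕1⊕0⊕1⊕1⊕0⊕1 = 0
s4 (pos 4,5,6,7,12,13,14,15): 1⊕1⊕1⊕0⊕1⊕0⊕0⊕1 = 1
s8 (pos 8,9,10,11,12,13,14,15): 0⊕1⊕1⊕1⊕1⊕0⊕0⊕1 = 1
Syndrome s8…s1 = 1100 → error at position 12.
Flip position 12: 111111001111001 → 111111001110001
Read data bits from positions 3,5,6,7,9,10,11,12,13,14,15: 11101110001

11101110001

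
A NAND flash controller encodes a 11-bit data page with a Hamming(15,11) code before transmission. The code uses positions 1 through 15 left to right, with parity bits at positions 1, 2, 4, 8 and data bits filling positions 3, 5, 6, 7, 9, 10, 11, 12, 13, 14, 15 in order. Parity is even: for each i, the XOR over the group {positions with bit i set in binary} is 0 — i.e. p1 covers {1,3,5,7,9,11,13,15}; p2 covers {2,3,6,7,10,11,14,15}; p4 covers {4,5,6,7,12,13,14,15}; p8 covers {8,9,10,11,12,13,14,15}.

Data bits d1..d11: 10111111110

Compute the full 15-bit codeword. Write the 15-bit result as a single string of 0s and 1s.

101101101111110

Place data at non-parity positions: p1 p2 1 p4 0 1 1 p8 1 1 1 1 1 1 0
p1 (pos 1,3,5,7,9,11,13,15): XOR of data positions = 1⊕0⊕1⊕1⊕1⊕1⊕0 = 1
p2 (pos 2,3,6,7,10,11,14,15): XOR of data positions = 1⊕1⊕1⊕1⊕1⊕1⊕0 = 0
p4 (pos 4,5,6,7,12,13,14,15): XOR of data positions = 0⊕1⊕1⊕1⊕1⊕1⊕0 = 1
p8 (pos 8,9,10,11,12,13,14,15): XOR of data positions = 1⊕1⊕1⊕1⊕1⊕1⊕0 = 0
Codeword: 101101101111110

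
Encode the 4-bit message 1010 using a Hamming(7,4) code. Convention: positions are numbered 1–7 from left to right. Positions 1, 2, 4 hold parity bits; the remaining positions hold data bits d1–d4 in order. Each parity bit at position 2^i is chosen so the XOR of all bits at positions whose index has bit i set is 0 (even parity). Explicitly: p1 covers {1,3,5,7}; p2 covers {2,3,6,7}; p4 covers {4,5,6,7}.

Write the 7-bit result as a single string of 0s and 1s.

1011010

Place data at non-parity positions: p1 p2 1 p4 0 1 0
p1 (pos 1,3,5,7): XOR of data positions = 1⊕0⊕0 = 1
p2 (pos 2,3,6,7): XOR of data positions = 1⊕1⊕0 = 0
p4 (pos 4,5,6,7): XOR of data positions = 0⊕1⊕0 = 1
Codeword: 1011010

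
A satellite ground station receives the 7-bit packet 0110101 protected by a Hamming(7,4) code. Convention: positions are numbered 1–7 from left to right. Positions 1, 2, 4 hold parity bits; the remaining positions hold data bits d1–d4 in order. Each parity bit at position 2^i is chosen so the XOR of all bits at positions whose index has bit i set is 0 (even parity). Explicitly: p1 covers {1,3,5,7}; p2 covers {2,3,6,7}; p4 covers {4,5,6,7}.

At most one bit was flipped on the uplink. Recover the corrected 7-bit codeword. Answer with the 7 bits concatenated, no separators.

s1 (pos 1,3,5,7): 0⊕1⊕1⊕1 = 1
s2 (pos 2,3,6,7): 1⊕1⊕0⊕1 = 1
s4 (pos 4,5,6,7): 0⊕1⊕0⊕1 = 0
Syndrome s4…s1 = 011 → error at position 3.
Flip position 3: 0110101 → 0100101

0100101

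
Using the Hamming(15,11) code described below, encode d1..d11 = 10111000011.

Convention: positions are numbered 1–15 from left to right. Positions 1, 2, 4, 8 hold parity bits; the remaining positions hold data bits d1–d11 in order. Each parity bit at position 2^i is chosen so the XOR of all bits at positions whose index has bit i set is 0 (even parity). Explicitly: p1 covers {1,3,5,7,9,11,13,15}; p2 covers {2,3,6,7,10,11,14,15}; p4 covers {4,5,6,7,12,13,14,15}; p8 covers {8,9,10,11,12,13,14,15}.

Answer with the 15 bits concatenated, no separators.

Place data at non-parity positions: p1 p2 1 p4 0 1 1 p8 1 0 0 0 0 1 1
p1 (pos 1,3,5,7,9,11,13,15): XOR of data positions = 1⊕0⊕1⊕1⊕0⊕0⊕1 = 0
p2 (pos 2,3,6,7,10,11,14,15): XOR of data positions = 1⊕1⊕1⊕0⊕0⊕1⊕1 = 1
p4 (pos 4,5,6,7,12,13,14,15): XOR of data positions = 0⊕1⊕1⊕0⊕0⊕1⊕1 = 0
p8 (pos 8,9,10,11,12,13,14,15): XOR of data positions = 1⊕0⊕0⊕0⊕0⊕1⊕1 = 1
Codeword: 011001111000011

011001111000011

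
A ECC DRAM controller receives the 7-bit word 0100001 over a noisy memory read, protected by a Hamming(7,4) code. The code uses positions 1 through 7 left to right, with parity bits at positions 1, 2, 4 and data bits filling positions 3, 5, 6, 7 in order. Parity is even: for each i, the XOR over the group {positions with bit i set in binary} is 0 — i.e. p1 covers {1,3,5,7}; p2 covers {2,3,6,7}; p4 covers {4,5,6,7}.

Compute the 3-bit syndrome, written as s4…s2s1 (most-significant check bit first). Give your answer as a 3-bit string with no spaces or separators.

s1 (pos 1,3,5,7): 0⊕0⊕0⊕1 = 1
s2 (pos 2,3,6,7): 1⊕0⊕0⊕1 = 0
s4 (pos 4,5,6,7): 0⊕0⊕0⊕1 = 1
Syndrome s4…s1 = 101 → error at position 5.

101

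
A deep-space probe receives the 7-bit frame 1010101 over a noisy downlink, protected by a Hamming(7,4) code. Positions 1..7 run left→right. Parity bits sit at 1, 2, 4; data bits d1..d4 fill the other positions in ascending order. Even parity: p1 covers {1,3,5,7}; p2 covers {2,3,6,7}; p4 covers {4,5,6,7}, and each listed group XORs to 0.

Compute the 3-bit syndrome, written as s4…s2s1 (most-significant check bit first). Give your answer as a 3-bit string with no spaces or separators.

s1 (pos 1,3,5,7): 1⊕1⊕1⊕1 = 0
s2 (pos 2,3,6,7): 0⊕1⊕0⊕1 = 0
s4 (pos 4,5,6,7): 0⊕1⊕0⊕1 = 0
Syndrome s4…s1 = 000 → no error.

000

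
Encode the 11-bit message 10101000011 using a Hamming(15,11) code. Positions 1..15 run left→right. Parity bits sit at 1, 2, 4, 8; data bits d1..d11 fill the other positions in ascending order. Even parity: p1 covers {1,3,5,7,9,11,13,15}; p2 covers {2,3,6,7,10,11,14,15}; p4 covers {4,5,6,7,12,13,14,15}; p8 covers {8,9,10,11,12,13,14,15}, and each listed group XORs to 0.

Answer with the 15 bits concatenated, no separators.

Place data at non-parity positions: p1 p2 1 p4 0 1 0 p8 1 0 0 0 0 1 1
p1 (pos 1,3,5,7,9,11,13,15): XOR of data positions = 1⊕0⊕0⊕1⊕0⊕0⊕1 = 1
p2 (pos 2,3,6,7,10,11,14,15): XOR of data positions = 1⊕1⊕0⊕0⊕0⊕1⊕1 = 0
p4 (pos 4,5,6,7,12,13,14,15): XOR of data positions = 0⊕1⊕0⊕0⊕0⊕1⊕1 = 1
p8 (pos 8,9,10,11,12,13,14,15): XOR of data positions = 1⊕0⊕0⊕0⊕0⊕1⊕1 = 1
Codeword: 101101011000011

101101011000011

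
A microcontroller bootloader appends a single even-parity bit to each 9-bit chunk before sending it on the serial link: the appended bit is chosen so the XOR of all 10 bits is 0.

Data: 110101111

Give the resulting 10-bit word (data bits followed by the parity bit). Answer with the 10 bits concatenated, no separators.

1101011111

XOR of the 9 data bits: 1⊕1⊕0⊕1⊕0⊕1⊕1⊕1⊕1 = 1
Parity bit = 1 (so all 10 bits XOR to 0).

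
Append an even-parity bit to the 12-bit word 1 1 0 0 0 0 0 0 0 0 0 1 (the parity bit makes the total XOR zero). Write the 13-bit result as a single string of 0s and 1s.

XOR of the 12 data bits: 1⊕1⊕0⊕0⊕0⊕0⊕0⊕0⊕0⊕0⊕0⊕1 = 1
Parity bit = 1 (so all 13 bits XOR to 0).

1100000000011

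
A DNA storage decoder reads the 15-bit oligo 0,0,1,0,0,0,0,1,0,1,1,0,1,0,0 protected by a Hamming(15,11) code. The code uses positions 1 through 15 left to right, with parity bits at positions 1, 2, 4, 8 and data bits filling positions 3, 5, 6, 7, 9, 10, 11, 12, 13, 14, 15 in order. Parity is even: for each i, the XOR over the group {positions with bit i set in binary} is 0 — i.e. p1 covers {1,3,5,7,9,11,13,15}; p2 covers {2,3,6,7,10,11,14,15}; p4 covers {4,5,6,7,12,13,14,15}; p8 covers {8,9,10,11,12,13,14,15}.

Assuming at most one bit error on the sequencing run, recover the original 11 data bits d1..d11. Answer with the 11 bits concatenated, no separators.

s1 (pos 1,3,5,7,9,11,13,15): 0⊕1⊕0⊕0⊕0⊕1⊕1⊕0 = 1
s2 (pos 2,3,6,7,10,11,14,15): 0⊕1⊕0⊕0⊕1⊕1⊕0⊕0 = 1
s4 (pos 4,5,6,7,12,13,14,15): 0⊕0⊕0⊕0⊕0⊕1⊕0⊕0 = 1
s8 (pos 8,9,10,11,12,13,14,15): 1⊕0⊕1⊕1⊕0⊕1⊕0⊕0 = 0
Syndrome s8…s1 = 0111 → error at position 7.
Flip position 7: 001000010110100 → 001000110110100
Read data bits from positions 3,5,6,7,9,10,11,12,13,14,15: 10010110100

10010110100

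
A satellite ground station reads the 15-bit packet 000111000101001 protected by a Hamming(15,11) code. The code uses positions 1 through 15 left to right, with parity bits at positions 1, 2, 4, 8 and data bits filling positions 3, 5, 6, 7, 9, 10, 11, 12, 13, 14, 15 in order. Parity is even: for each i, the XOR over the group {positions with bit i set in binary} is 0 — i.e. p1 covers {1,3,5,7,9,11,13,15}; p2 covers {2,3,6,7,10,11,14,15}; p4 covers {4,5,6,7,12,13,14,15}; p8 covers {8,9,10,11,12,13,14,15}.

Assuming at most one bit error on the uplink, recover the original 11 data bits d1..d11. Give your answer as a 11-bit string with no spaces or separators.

01100101011

s1 (pos 1,3,5,7,9,11,13,15): 0⊕0⊕1⊕0⊕0⊕0⊕0⊕1 = 0
s2 (pos 2,3,6,7,10,11,14,15): 0⊕0⊕1⊕0⊕1⊕0⊕0⊕1 = 1
s4 (pos 4,5,6,7,12,13,14,15): 1⊕1⊕1⊕0⊕1⊕0⊕0⊕1 = 1
s8 (pos 8,9,10,11,12,13,14,15): 0⊕0⊕1⊕0⊕1⊕0⊕0⊕1 = 1
Syndrome s8…s1 = 1110 → error at position 14.
Flip position 14: 000111000101001 → 000111000101011
Read data bits from positions 3,5,6,7,9,10,11,12,13,14,15: 01100101011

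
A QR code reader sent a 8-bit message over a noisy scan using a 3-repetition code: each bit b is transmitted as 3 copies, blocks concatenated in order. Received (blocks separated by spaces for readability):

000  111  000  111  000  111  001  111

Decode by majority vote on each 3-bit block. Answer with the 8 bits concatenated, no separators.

Block 1 (000): 0 ones → 0
Block 2 (111): 3 ones → 1
Block 3 (000): 0 ones → 0
Block 4 (111): 3 ones → 1
Block 5 (000): 0 ones → 0
Block 6 (111): 3 ones → 1
Block 7 (001): 1 one → 0
Block 8 (111): 3 ones → 1

01010101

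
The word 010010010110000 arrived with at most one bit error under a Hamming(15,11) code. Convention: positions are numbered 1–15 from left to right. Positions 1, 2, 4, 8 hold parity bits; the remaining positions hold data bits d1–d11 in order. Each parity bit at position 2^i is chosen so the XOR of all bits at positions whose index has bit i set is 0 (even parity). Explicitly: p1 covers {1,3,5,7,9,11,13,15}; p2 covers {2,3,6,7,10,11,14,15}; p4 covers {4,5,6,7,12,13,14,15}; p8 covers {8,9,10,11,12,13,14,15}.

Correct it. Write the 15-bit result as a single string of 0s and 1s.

010010010110010

s1 (pos 1,3,5,7,9,11,13,15): 0⊕0⊕1⊕0⊕0⊕1⊕0⊕0 = 0
s2 (pos 2,3,6,7,10,11,14,15): 1⊕0⊕0⊕0⊕1⊕1⊕0⊕0 = 1
s4 (pos 4,5,6,7,12,13,14,15): 0⊕1⊕0⊕0⊕0⊕0⊕0⊕0 = 1
s8 (pos 8,9,10,11,12,13,14,15): 1⊕0⊕1⊕1⊕0⊕0⊕0⊕0 = 1
Syndrome s8…s1 = 1110 → error at position 14.
Flip position 14: 010010010110000 → 010010010110010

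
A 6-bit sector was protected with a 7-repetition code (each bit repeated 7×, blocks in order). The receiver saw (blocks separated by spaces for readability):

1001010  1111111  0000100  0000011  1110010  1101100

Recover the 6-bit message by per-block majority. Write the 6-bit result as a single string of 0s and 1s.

010011

Block 1 (1001010): 3 ones → 0
Block 2 (1111111): 7 ones → 1
Block 3 (0000100): 1 one → 0
Block 4 (0000011): 2 ones → 0
Block 5 (1110010): 4 ones → 1
Block 6 (1101100): 4 ones → 1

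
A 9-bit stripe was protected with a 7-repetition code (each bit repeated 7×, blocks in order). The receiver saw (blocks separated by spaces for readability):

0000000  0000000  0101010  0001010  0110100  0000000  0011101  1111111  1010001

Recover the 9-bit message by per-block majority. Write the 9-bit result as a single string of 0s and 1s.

Block 1 (0000000): 0 ones → 0
Block 2 (0000000): 0 ones → 0
Block 3 (0101010): 3 ones → 0
Block 4 (0001010): 2 ones → 0
Block 5 (0110100): 3 ones → 0
Block 6 (0000000): 0 ones → 0
Block 7 (0011101): 4 ones → 1
Block 8 (1111111): 7 ones → 1
Block 9 (1010001): 3 ones → 0

000000110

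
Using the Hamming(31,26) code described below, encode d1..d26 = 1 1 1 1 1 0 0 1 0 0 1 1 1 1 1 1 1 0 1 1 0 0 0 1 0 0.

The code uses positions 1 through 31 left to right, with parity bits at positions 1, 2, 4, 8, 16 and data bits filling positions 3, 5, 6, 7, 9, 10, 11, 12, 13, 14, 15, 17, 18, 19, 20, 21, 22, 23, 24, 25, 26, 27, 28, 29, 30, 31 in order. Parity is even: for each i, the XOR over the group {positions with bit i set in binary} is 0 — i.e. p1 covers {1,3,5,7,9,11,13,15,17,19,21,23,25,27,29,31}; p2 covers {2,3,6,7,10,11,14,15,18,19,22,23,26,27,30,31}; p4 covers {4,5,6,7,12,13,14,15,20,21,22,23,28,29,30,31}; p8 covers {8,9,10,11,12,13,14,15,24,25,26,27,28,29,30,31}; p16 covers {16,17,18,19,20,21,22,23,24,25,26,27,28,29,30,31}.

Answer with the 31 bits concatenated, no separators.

0111111010010011111111011000100

Place data at non-parity positions: p1 p2 1 p4 1 1 1 p8 1 0 0 1 0 0 1 p16 1 1 1 1 1 1 0 1 1 0 0 0 1 0 0
p1 (pos 1,3,5,7,9,11,13,15,17,19,21,23,25,27,29,31): XOR of data positions = 1⊕1⊕1⊕1⊕0⊕0⊕1⊕1⊕1⊕1⊕0⊕1⊕0⊕1⊕0 = 0
p2 (pos 2,3,6,7,10,11,14,15,18,19,22,23,26,27,30,31): XOR of data positions = 1⊕1⊕1⊕0⊕0⊕0⊕1⊕1⊕1⊕1⊕0⊕0⊕0⊕0⊕0 = 1
p4 (pos 4,5,6,7,12,13,14,15,20,21,22,23,28,29,30,31): XOR of data positions = 1⊕1⊕1⊕1⊕0⊕0⊕1⊕1⊕1⊕1⊕0⊕0⊕1⊕0⊕0 = 1
p8 (pos 8,9,10,11,12,13,14,15,24,25,26,27,28,29,30,31): XOR of data positions = 1⊕0⊕0⊕1⊕0⊕0⊕1⊕1⊕1⊕0⊕0⊕0⊕1⊕0⊕0 = 0
p16 (pos 16,17,18,19,20,21,22,23,24,25,26,27,28,29,30,31): XOR of data positions = 1⊕1⊕1⊕1⊕1⊕1⊕0⊕1⊕1⊕0⊕0⊕0⊕1⊕0⊕0 = 1
Codeword: 0111111010010011111111011000100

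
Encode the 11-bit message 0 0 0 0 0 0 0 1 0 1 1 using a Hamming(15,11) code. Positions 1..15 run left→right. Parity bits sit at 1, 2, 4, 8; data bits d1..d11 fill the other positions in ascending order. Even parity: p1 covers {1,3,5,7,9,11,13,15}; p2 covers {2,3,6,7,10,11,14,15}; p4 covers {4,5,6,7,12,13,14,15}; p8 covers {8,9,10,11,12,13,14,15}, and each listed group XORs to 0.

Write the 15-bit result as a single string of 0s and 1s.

100100010001011

Place data at non-parity positions: p1 p2 0 p4 0 0 0 p8 0 0 0 1 0 1 1
p1 (pos 1,3,5,7,9,11,13,15): XOR of data positions = 0⊕0⊕0⊕0⊕0⊕0⊕1 = 1
p2 (pos 2,3,6,7,10,11,14,15): XOR of data positions = 0⊕0⊕0⊕0⊕0⊕1⊕1 = 0
p4 (pos 4,5,6,7,12,13,14,15): XOR of data positions = 0⊕0⊕0⊕1⊕0⊕1⊕1 = 1
p8 (pos 8,9,10,11,12,13,14,15): XOR of data positions = 0⊕0⊕0⊕1⊕0⊕1⊕1 = 1
Codeword: 100100010001011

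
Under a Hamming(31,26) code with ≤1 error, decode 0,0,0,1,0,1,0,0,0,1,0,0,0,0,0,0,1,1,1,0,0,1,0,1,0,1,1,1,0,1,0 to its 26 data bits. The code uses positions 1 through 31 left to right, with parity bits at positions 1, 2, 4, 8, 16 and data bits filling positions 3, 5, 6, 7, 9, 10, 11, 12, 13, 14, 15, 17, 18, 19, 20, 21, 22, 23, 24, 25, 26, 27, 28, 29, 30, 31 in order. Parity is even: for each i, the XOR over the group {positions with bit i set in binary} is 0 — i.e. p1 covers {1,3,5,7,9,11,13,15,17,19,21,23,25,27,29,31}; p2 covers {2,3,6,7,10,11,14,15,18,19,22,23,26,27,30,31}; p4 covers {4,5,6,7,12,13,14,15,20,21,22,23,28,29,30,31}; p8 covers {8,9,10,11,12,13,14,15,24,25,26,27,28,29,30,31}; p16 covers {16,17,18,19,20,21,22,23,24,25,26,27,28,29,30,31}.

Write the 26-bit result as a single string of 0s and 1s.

00100100000111011010111010

s1 (pos 1,3,5,7,9,11,13,15,17,19,21,23,25,27,29,31): 0⊕0⊕0⊕0⊕0⊕0⊕0⊕0⊕1⊕1⊕0⊕0⊕0⊕1⊕0⊕0 = 1
s2 (pos 2,3,6,7,10,11,14,15,18,19,22,23,26,27,30,31): 0⊕0⊕1⊕0⊕1⊕0⊕0⊕0⊕1⊕1⊕1⊕0⊕1⊕1⊕1⊕0 = 0
s4 (pos 4,5,6,7,12,13,14,15,20,21,22,23,28,29,30,31): 1⊕0⊕1⊕0⊕0⊕0⊕0⊕0⊕0⊕0⊕1⊕0⊕1⊕0⊕1⊕0 = 1
s8 (pos 8,9,10,11,12,13,14,15,24,25,26,27,28,29,30,31): 0⊕0⊕1⊕0⊕0⊕0⊕0⊕0⊕1⊕0⊕1⊕1⊕1⊕0⊕1⊕0 = 0
s16 (pos 16,17,18,19,20,21,22,23,24,25,26,27,28,29,30,31): 0⊕1⊕1⊕1⊕0⊕0⊕1⊕0⊕1⊕0⊕1⊕1⊕1⊕0⊕1⊕0 = 1
Syndrome s16…s1 = 10101 → error at position 21.
Flip position 21: 0001010001000000111001010111010 → 0001010001000000111011010111010
Read data bits from positions 3,5,6,7,9,10,11,12,13,14,15,17,18,19,20,21,22,23,24,25,26,27,28,29,30,31: 00100100000111011010111010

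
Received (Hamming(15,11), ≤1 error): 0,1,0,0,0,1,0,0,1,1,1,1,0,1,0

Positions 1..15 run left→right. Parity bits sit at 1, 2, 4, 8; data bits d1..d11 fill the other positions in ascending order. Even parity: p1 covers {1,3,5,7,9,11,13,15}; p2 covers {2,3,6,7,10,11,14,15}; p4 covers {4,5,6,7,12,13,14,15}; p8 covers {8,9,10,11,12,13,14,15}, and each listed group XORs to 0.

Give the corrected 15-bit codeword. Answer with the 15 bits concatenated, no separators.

010001001111000

s1 (pos 1,3,5,7,9,11,13,15): 0⊕0⊕0⊕0⊕1⊕1⊕0⊕0 = 0
s2 (pos 2,3,6,7,10,11,14,15): 1⊕0⊕1⊕0⊕1⊕1⊕1⊕0 = 1
s4 (pos 4,5,6,7,12,13,14,15): 0⊕0⊕1⊕0⊕1⊕0⊕1⊕0 = 1
s8 (pos 8,9,10,11,12,13,14,15): 0⊕1⊕1⊕1⊕1⊕0⊕1⊕0 = 1
Syndrome s8…s1 = 1110 → error at position 14.
Flip position 14: 010001001111010 → 010001001111000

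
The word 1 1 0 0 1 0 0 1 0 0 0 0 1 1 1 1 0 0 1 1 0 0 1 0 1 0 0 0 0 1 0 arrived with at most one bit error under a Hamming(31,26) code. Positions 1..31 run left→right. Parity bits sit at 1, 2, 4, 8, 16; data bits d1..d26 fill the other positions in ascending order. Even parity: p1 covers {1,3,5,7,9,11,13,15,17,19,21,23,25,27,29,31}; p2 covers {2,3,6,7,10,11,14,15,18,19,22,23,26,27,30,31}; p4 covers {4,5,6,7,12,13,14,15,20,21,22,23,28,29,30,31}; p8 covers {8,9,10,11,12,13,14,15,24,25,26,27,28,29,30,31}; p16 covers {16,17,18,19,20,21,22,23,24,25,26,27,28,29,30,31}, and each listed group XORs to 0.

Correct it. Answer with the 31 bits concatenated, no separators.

1100000100001111001100101000010

s1 (pos 1,3,5,7,9,11,13,15,17,19,21,23,25,27,29,31): 1⊕0⊕1⊕0⊕0⊕0⊕1⊕1⊕0⊕1⊕0⊕1⊕1⊕0⊕0⊕0 = 1
s2 (pos 2,3,6,7,10,11,14,15,18,19,22,23,26,27,30,31): 1⊕0⊕0⊕0⊕0⊕0⊕1⊕1⊕0⊕1⊕0⊕1⊕0⊕0⊕1⊕0 = 0
s4 (pos 4,5,6,7,12,13,14,15,20,21,22,23,28,29,30,31): 0⊕1⊕0⊕0⊕0⊕1⊕1⊕1⊕1⊕0⊕0⊕1⊕0⊕0⊕1⊕0 = 1
s8 (pos 8,9,10,11,12,13,14,15,24,25,26,27,28,29,30,31): 1⊕0⊕0⊕0⊕0⊕1⊕1⊕1⊕0⊕1⊕0⊕0⊕0⊕0⊕1⊕0 = 0
s16 (pos 16,17,18,19,20,21,22,23,24,25,26,27,28,29,30,31): 1⊕0⊕0⊕1⊕1⊕0⊕0⊕1⊕0⊕1⊕0⊕0⊕0⊕0⊕1⊕0 = 0
Syndrome s16…s1 = 00101 → error at position 5.
Flip position 5: 1100100100001111001100101000010 → 1100000100001111001100101000010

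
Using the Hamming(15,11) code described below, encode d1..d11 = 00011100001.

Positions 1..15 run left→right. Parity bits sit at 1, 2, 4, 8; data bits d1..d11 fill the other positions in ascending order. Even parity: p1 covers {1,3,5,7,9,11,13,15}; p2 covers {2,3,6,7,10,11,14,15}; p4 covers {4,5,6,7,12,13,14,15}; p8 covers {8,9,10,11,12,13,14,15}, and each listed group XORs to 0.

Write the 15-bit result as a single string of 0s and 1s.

110000111100001

Place data at non-parity positions: p1 p2 0 p4 0 0 1 p8 1 1 0 0 0 0 1
p1 (pos 1,3,5,7,9,11,13,15): XOR of data positions = 0⊕0⊕1⊕1⊕0⊕0⊕1 = 1
p2 (pos 2,3,6,7,10,11,14,15): XOR of data positions = 0⊕0⊕1⊕1⊕0⊕0⊕1 = 1
p4 (pos 4,5,6,7,12,13,14,15): XOR of data positions = 0⊕0⊕1⊕0⊕0⊕0⊕1 = 0
p8 (pos 8,9,10,11,12,13,14,15): XOR of data positions = 1⊕1⊕0⊕0⊕0⊕0⊕1 = 1
Codeword: 110000111100001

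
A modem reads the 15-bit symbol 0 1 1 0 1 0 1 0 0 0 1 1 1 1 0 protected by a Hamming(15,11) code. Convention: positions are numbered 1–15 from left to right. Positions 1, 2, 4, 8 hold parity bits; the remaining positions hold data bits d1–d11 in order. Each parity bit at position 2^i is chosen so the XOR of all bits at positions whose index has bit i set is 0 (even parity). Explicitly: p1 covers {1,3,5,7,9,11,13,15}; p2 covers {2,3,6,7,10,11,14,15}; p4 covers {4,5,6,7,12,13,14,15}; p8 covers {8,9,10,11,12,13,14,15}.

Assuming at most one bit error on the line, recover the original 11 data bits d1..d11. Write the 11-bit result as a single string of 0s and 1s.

s1 (pos 1,3,5,7,9,11,13,15): 0⊕1⊕1⊕1⊕0⊕1⊕1⊕0 = 1
s2 (pos 2,3,6,7,10,11,14,15): 1⊕1⊕0⊕1⊕0⊕1⊕1⊕0 = 1
s4 (pos 4,5,6,7,12,13,14,15): 0⊕1⊕0⊕1⊕1⊕1⊕1⊕0 = 1
s8 (pos 8,9,10,11,12,13,14,15): 0⊕0⊕0⊕1⊕1⊕1⊕1⊕0 = 0
Syndrome s8…s1 = 0111 → error at position 7.
Flip position 7: 011010100011110 → 011010000011110
Read data bits from positions 3,5,6,7,9,10,11,12,13,14,15: 11000011110

11000011110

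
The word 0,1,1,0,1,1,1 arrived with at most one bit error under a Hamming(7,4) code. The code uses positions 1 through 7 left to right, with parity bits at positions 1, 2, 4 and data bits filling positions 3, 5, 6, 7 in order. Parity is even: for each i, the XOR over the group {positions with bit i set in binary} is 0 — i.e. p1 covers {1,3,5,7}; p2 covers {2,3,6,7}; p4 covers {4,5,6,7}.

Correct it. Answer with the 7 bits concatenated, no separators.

0110011

s1 (pos 1,3,5,7): 0⊕1⊕1⊕1 = 1
s2 (pos 2,3,6,7): 1⊕1⊕1⊕1 = 0
s4 (pos 4,5,6,7): 0⊕1⊕1⊕1 = 1
Syndrome s4…s1 = 101 → error at position 5.
Flip position 5: 0110111 → 0110011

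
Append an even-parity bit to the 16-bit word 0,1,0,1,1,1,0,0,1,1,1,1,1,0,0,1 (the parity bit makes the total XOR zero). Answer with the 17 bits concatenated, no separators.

XOR of the 16 data bits: 0⊕1⊕0⊕1⊕1⊕1⊕0⊕0⊕1⊕1⊕1⊕1⊕1⊕0⊕0⊕1 = 0
Parity bit = 0 (so all 17 bits XOR to 0).

01011100111110010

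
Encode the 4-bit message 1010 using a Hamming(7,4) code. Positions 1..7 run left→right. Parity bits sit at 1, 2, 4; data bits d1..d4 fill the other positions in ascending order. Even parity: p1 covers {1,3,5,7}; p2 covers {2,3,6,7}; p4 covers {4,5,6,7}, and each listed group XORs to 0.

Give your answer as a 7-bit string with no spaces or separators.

Place data at non-parity positions: p1 p2 1 p4 0 1 0
p1 (pos 1,3,5,7): XOR of data positions = 1⊕0⊕0 = 1
p2 (pos 2,3,6,7): XOR of data positions = 1⊕1⊕0 = 0
p4 (pos 4,5,6,7): XOR of data positions = 0⊕1⊕0 = 1
Codeword: 1011010

1011010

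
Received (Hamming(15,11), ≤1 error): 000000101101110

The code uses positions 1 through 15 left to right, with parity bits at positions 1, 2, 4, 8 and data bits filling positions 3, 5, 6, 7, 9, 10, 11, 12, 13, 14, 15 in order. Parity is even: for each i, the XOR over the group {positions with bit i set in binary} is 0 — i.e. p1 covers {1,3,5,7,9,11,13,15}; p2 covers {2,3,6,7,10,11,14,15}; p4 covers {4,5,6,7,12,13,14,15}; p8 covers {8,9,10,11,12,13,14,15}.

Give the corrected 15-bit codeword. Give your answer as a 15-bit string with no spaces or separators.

s1 (pos 1,3,5,7,9,11,13,15): 0⊕0⊕0⊕1⊕1⊕0⊕1⊕0 = 1
s2 (pos 2,3,6,7,10,11,14,15): 0⊕0⊕0⊕1⊕1⊕0⊕1⊕0 = 1
s4 (pos 4,5,6,7,12,13,14,15): 0⊕0⊕0⊕1⊕1⊕1⊕1⊕0 = 0
s8 (pos 8,9,10,11,12,13,14,15): 0⊕1⊕1⊕0⊕1⊕1⊕1⊕0 = 1
Syndrome s8…s1 = 1011 → error at position 11.
Flip position 11: 000000101101110 → 000000101111110

000000101111110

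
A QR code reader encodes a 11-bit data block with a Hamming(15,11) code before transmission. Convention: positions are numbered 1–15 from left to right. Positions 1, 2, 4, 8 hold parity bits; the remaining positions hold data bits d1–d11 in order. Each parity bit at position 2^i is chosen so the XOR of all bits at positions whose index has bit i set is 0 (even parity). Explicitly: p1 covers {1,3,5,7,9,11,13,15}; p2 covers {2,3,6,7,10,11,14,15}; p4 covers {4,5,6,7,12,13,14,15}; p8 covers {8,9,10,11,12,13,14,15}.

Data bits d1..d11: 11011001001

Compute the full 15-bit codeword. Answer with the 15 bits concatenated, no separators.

Place data at non-parity positions: p1 p2 1 p4 1 0 1 p8 1 0 0 1 0 0 1
p1 (pos 1,3,5,7,9,11,13,15): XOR of data positions = 1⊕1⊕1⊕1⊕0⊕0⊕1 = 1
p2 (pos 2,3,6,7,10,11,14,15): XOR of data positions = 1⊕0⊕1⊕0⊕0⊕0⊕1 = 1
p4 (pos 4,5,6,7,12,13,14,15): XOR of data positions = 1⊕0⊕1⊕1⊕0⊕0⊕1 = 0
p8 (pos 8,9,10,11,12,13,14,15): XOR of data positions = 1⊕0⊕0⊕1⊕0⊕0⊕1 = 1
Codeword: 111010111001001

111010111001001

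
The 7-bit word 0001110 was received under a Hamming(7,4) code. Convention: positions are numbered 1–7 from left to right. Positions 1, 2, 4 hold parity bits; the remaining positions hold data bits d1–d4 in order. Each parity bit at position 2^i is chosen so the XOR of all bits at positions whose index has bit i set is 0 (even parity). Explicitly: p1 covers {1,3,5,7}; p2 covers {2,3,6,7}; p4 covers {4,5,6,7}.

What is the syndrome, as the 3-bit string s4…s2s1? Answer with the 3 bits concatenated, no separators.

s1 (pos 1,3,5,7): 0⊕0⊕1⊕0 = 1
s2 (pos 2,3,6,7): 0⊕0⊕1⊕0 = 1
s4 (pos 4,5,6,7): 1⊕1⊕1⊕0 = 1
Syndrome s4…s1 = 111 → error at position 7.

111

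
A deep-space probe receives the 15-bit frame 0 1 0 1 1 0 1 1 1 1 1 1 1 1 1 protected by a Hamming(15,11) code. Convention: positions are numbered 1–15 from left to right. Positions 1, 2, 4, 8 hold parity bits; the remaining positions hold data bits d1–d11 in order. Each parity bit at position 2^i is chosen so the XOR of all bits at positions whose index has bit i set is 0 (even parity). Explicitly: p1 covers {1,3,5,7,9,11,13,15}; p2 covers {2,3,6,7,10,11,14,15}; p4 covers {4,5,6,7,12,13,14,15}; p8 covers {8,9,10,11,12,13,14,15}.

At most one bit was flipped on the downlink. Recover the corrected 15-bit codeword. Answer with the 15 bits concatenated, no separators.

010010111111111

s1 (pos 1,3,5,7,9,11,13,15): 0⊕0⊕1⊕1⊕1⊕1⊕1⊕1 = 0
s2 (pos 2,3,6,7,10,11,14,15): 1⊕0⊕0⊕1⊕1⊕1⊕1⊕1 = 0
s4 (pos 4,5,6,7,12,13,14,15): 1⊕1⊕0⊕1⊕1⊕1⊕1⊕1 = 1
s8 (pos 8,9,10,11,12,13,14,15): 1⊕1⊕1⊕1⊕1⊕1⊕1⊕1 = 0
Syndrome s8…s1 = 0100 → error at position 4.
Flip position 4: 010110111111111 → 010010111111111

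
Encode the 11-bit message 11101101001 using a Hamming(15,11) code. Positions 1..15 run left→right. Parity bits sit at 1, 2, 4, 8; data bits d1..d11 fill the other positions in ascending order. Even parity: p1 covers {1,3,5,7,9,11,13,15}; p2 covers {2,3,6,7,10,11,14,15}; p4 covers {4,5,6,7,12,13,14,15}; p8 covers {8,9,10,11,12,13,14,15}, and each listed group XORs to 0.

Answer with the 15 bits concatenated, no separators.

001011001101001

Place data at non-parity positions: p1 p2 1 p4 1 1 0 p8 1 1 0 1 0 0 1
p1 (pos 1,3,5,7,9,11,13,15): XOR of data positions = 1⊕1⊕0⊕1⊕0⊕0⊕1 = 0
p2 (pos 2,3,6,7,10,11,14,15): XOR of data positions = 1⊕1⊕0⊕1⊕0⊕0⊕1 = 0
p4 (pos 4,5,6,7,12,13,14,15): XOR of data positions = 1⊕1⊕0⊕1⊕0⊕0⊕1 = 0
p8 (pos 8,9,10,11,12,13,14,15): XOR of data positions = 1⊕1⊕0⊕1⊕0⊕0⊕1 = 0
Codeword: 001011001101001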